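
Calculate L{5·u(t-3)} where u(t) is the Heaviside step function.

L{u(t-a)} = e^(-as)/s. Here a=3, so L{u(t-3)} = e^(-3s)/s, and L{5·u(t-3)} = 5·e^(-3s)/s

Final answer: 5·e^(-3s)/s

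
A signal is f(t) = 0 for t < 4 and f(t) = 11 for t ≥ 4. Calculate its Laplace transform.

f(t) = 11·u(t-4). L{u(t-4)} = e^(-4s)/s, so L{f(t)} = 11·e^(-4s)/s

Final answer: 11·e^(-4s)/s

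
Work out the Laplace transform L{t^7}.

L{t^n} = n!/s^(n+1), so L{t^7} = 5040/s^8

Final answer: 5040/s^8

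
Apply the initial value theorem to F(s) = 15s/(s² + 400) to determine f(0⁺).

f(0⁺) = lim_{s→∞} s·15s/(s² + 400) = lim_{s→∞} 15s²/(s² + 400) = 15

Final answer: 15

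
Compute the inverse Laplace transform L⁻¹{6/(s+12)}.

L⁻¹{1/(s-a)} = e^(at), so L⁻¹{1/(s+12)} = e^(-12t), and L⁻¹{6/(s+12)} = 6·e^(-12t)

Final answer: 6·e^(-12t)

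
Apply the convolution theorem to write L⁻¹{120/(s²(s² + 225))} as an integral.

120/(s²(s² + 225)) = (1/s²)·(120/(s² + 225)) = L{t}·L{8·sin(15t)}. So f(t) = t*(8·sin(15t)) = ∫₀ᵗ 8τ·sin(15(t-τ)) dτ

Final answer: ∫₀ᵗ 8τ·sin(15(t-τ)) dτ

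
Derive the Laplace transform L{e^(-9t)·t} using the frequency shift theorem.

L{e^(at)·t^n} = n!/(s-a)^(n+1), so L{e^(-9t)·t} = 1/(s+9)^2

Final answer: 1/(s+9)^2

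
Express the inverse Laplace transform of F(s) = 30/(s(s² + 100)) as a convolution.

30/(s(s² + 100)) = (1/s)·(30/(s² + 100)) = L{1}·L{3·sin(10t)}. So f(t) = 1*(3·sin(10t)) = ∫₀ᵗ 3·sin(10τ) dτ

Final answer: ∫₀ᵗ 3·sin(10τ) dτ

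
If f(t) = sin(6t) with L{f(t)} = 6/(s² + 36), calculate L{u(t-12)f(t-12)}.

Time shift theorem: L{u(t-a)f(t-a)} = e^(-as)F(s). Here a=12, F(s) = 6/(s² + 36), so L{u(t-12)f(t-12)} = e^(-12s)·6/(s² + 36)

Final answer: e^(-12s)·6/(s² + 36)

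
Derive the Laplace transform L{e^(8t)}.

L{e^(at)} = 1/(s-a), so L{e^(8t)} = 1/(s-8)

Final answer: 1/(s-8)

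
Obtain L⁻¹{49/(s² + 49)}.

This is the form c·a/(s² + a²) with a = 7, c = 7. L⁻¹ = 7·sin(7t)

Final answer: 7·sin(7t)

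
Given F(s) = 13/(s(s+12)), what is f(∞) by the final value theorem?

f(∞) = lim_{s→0} s·13/(s(s+12)) = lim_{s→0} 13/(s+12) = 13/12 = 13/12

Final answer: 13/12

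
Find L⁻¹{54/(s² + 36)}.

This is the form c·a/(s² + a²) with a = 6, c = 9. L⁻¹ = 9·sin(6t)

Final answer: 9·sin(6t)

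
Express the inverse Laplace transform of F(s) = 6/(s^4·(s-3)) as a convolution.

6/(s^4·(s-3)) = (6/s^4)·(1/(s-3)) = L{t^3}·L{e^(3t)}. So f(t) = t^3*e^(3t) = ∫₀ᵗ τ^3·e^(3(t-τ)) dτ

Final answer: ∫₀ᵗ τ^3·e^(3(t-τ)) dτ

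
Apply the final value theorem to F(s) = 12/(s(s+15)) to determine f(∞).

f(∞) = lim_{s→0} s·12/(s(s+15)) = lim_{s→0} 12/(s+15) = 12/15 = 4/5

Final answer: 4/5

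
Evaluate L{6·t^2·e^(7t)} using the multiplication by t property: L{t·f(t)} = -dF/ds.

Using L{t^n·e^(at)} = n!/(s-a)^(n+1), L{t^2·e^(7t)} = 2/(s-7)^3, so L{6·t^2·e^(7t)} = 6·2/(s-7)^3 = 12/(s-7)^3

Final answer: 12/(s-7)^3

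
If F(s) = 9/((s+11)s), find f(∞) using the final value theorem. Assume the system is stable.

f(∞) = lim_{s→0} sF(s) = lim_{s→0} 9/(s+11) = 9/11

Final answer: 9/11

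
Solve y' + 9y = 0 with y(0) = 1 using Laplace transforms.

L{y'} + 9L{y} = 0. sY - 1 + 9Y = 0. Y(s+9) = 1. Y = 1/(s+9)

Final answer: y(t) = e^(-9t)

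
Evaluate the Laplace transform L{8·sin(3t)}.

L{sin(ωt)} = ω/(s² + ω²), so L{sin(3t)} = 3/(s² + 9). Then L{8·sin(3t)} = 8·3/(s² + 9) = 24/(s² + 9)

Final answer: 24/(s² + 9)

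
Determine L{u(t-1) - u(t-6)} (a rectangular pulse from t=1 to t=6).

L{u(t-a)} = e^(-as)/s. L{u(t-1) - u(t-6)} = (e^(-s) - e^(-6s))/s

Final answer: (e^(-s) - e^(-6s))/s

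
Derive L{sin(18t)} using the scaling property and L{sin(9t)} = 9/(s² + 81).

Using L{f(at)} = (1/a)F(s/a) with a=2: L{sin(18t)} = (1/2) · 9/((s/2)² + 81) = (1/2) · 9·4/(s² + 324) = 18/(s² + 324)

Final answer: 18/(s² + 324)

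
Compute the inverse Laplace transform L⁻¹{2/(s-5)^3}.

L⁻¹{n!/(s-a)^(n+1)} = t^n·e^(at), so L⁻¹{2/(s-5)^3} = t^2·e^(5t)

Final answer: t^2·e^(5t)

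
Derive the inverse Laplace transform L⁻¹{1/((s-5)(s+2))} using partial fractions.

Decompose: A/(s-5) + B/(s+2). A = 1/7, B = -1/7. f(t) = (e^(5t) - e^(-2t))/7

Final answer: (e^(5t) - e^(-2t))/7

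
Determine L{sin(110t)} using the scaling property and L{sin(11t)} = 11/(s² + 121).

Using L{f(at)} = (1/a)F(s/a) with a=10: L{sin(110t)} = (1/10) · 11/((s/10)² + 121) = (1/10) · 11·100/(s² + 12100) = 110/(s² + 12100)

Final answer: 110/(s² + 12100)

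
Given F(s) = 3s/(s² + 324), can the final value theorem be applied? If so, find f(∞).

The final value theorem requires all poles of sF(s) in the left half-plane. sF(s) = 3s²/(s² + 324) has poles at s = ±18i (imaginary axis). Theorem does NOT apply (oscillatory system).

Final answer: Not applicable (oscillatory)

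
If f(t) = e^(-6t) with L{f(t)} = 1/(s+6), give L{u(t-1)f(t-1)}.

Time shift theorem: L{u(t-a)f(t-a)} = e^(-as)F(s). Here a=1, F(s) = 1/(s+6), so L{u(t-1)f(t-1)} = e^(-s)·1/(s+6)

Final answer: e^(-s)·1/(s+6)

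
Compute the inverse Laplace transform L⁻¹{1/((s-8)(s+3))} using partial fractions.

Decompose: A/(s-8) + B/(s+3). A = 1/11, B = -1/11. f(t) = (e^(8t) - e^(-3t))/11

Final answer: (e^(8t) - e^(-3t))/11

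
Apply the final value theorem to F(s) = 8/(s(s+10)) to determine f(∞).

f(∞) = lim_{s→0} s·8/(s(s+10)) = lim_{s→0} 8/(s+10) = 8/10 = 4/5

Final answer: 4/5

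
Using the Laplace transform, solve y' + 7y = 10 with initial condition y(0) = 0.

sY + 7Y = 10/s. Y = 10/(s(s+7)). Partial fractions: Y = 10/7/s - 10/7/(s+7)

Final answer: y(t) = 10/7(1 - e^(-7t))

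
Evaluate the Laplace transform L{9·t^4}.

L{t^n} = n!/s^(n+1), so L{t^4} = 24/s^5. Then L{9·t^4} = 9·24/s^5 = 216/s^5

Final answer: 216/s^5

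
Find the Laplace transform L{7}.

L{7} = 7 · L{1} = 7/s

Final answer: 7/s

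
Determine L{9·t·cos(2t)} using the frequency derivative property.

L{cos(2t)} = s/(s² + 4). Derivative: d/ds[s/(s² + 4)] = [(s² + 4) - s·2s]/(s² + 4)² = (4 - s²)/(s² + 4)². So L{t·cos(2t)} = -F'(s) = (s² - 4)/(s² + 4)². Then L{9·t·cos(2t)} = 9·(s² - 4)/(s² + 4)²

Final answer: 9·(s² - 4)/(s² + 4)²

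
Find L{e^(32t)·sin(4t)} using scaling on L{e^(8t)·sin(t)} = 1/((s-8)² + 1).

Scaling with a=4: L{e^(32t)·sin(4t)} = (1/4) · 1/((s/4-8)² + 1). Simplifying: 4/((s-32)² + 16)

Final answer: 4/((s-32)² + 16)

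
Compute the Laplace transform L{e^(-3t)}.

L{e^(at)} = 1/(s-a), so L{e^(-3t)} = 1/(s+3)

Final answer: 1/(s+3)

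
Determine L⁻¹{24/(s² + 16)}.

This is the form c·a/(s² + a²) with a = 4, c = 6. L⁻¹ = 6·sin(4t)

Final answer: 6·sin(4t)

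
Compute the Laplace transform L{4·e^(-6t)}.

L{e^(at)} = 1/(s-a), so L{e^(-6t)} = 1/(s+6). Then L{4·e^(-6t)} = 4/(s+6)

Final answer: 4/(s+6)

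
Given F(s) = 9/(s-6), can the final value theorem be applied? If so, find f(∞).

sF(s) = 9s/(s-6) has a pole at s = 6 in the right half-plane. Theorem does NOT apply (unstable system; f(t) = 9·e^(6t) grows without bound).

Final answer: Not applicable (unstable)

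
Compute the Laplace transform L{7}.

L{7} = 7 · L{1} = 7/s

Final answer: 7/s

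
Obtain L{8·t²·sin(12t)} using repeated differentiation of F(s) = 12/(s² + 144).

F(s) = 12/(s² + 144). F'(s) = -24s/(s² + 144)². F''(s) = -24(144 - 3s²)/(s² + 144)³ = (72s² - 3456)/(s² + 144)³. So L{t²·sin(12t)} = (-1)² F''(s) = (72s² - 3456)/(s² + 144)³. Then L{8·t²·sin(12t)} = 8·(72s² - 3456)/(s² + 144)³ = (576s² - 27648)/(s² + 144)³

Final answer: (576s² - 27648)/(s² + 144)³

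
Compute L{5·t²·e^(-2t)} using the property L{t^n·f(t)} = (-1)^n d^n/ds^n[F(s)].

L{e^(-2t)} = 1/(s+2). d/ds[1/(s+2)] = -1/(s+2)². d²/ds²[1/(s+2)] = 2/(s+2)³. So L{t²·e^(-2t)} = (-1)² · 2/(s+2)³ = 2/(s+2)³. Then L{5·t²·e^(-2t)} = 5·2/(s+2)³ = 10/(s+2)³

Final answer: 10/(s+2)³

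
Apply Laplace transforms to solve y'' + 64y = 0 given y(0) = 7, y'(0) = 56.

L{y''} + 64L{y} = 0. s²Y - 7s - 56 + 64Y = 0. Y(s² + 64) = 7s + 56. Y = (7s + 56)/(s² + 64). Inverting: y(t) = 7cos(8t) + 7sin(8t)

Final answer: y(t) = 7cos(8t) + 7sin(8t)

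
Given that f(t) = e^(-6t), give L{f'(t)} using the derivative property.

f(0) = 1, F(s) = 1/(s+6). L{f'(t)} = s·F(s) - f(0) = s/(s+6) - 1 = (s - (s+6))/(s+6) = -6/(s+6)

Final answer: -6/(s+6)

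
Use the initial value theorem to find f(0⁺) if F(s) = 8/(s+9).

f(0⁺) = lim_{s→∞} s·8/(s+9) = lim_{s→∞} 8s/(s+9) = 8

Final answer: 8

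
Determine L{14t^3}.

L{t^n} = n!/s^(n+1). So L{14t^3} = 14·3!/s^4 = 84/s^4

Final answer: 84/s^4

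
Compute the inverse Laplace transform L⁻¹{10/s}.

L⁻¹{c/s} = c, so L⁻¹{10/s} = 10

Final answer: 10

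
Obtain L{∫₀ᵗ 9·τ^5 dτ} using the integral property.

L{∫₀ᵗ f(τ)dτ} = F(s)/s with f(t) = 9t^5. F(s) = 1080/s^6, so L{∫₀ᵗ 9·τ^5 dτ} = (1080/s^6)/s = 1080/s^7. (Check: ∫₀ᵗ 9·τ^5 dτ = 9t^6/6.)

Final answer: 1080/s^7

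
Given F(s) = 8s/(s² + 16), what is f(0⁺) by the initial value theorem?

f(0⁺) = lim_{s→∞} s·8s/(s² + 16) = lim_{s→∞} 8s²/(s² + 16) = 8

Final answer: 8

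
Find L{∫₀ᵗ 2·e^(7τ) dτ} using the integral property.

L{∫₀ᵗ f(τ)dτ} = F(s)/s with F(s) = 2/(s-7), so L{∫₀ᵗ 2·e^(7τ) dτ} = 2/(s(s-7))

Final answer: 2/(s(s-7))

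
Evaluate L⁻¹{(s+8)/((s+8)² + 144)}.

Using frequency shift: L⁻¹{(s-a)/((s-a)² + b²)} = e^(at)cos(bt). Here a=-8, b=12

Final answer: e^(-8t)·cos(12t)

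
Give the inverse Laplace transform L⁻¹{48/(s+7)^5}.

L⁻¹{n!/(s-a)^(n+1)} = t^n·e^(at) with n=4, a=-7. So L⁻¹{24/(s+7)^5} = t^4·e^(-7t), and L⁻¹{48/(s+7)^5} = (48/24)·t^4·e^(-7t) = 2·t^4·e^(-7t)

Final answer: 2·t^4·e^(-7t)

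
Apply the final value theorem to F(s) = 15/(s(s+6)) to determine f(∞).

f(∞) = lim_{s→0} s·15/(s(s+6)) = lim_{s→0} 15/(s+6) = 15/6 = 5/2

Final answer: 5/2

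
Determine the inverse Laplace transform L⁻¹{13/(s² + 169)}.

L⁻¹{13/(s² + 169)} = sin(13t)

Final answer: sin(13t)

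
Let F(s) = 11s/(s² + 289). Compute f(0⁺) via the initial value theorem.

f(0⁺) = lim_{s→∞} s·11s/(s² + 289) = lim_{s→∞} 11s²/(s² + 289) = 11

Final answer: 11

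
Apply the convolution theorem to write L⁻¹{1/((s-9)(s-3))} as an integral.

1/((s-9)(s-3)) = (1/(s-9))·(1/(s-3)) = L{e^(9t)}·L{e^(3t)}. So f(t) = e^(9t)*e^(3t) = ∫₀ᵗ e^(9τ)·e^(3(t-τ)) dτ

Final answer: ∫₀ᵗ e^(9τ)·e^(3(t-τ)) dτ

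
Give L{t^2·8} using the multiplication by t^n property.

L{8} = 8/s. d^1/ds^1[1/s] = -1/s². d^2/ds^2[1/s] = 2/s^3. So L{t^2} = (-1)^{2}·2/s^3 = 2/s^3. Then L{t^2·8} = 8·2/s^3 = 16/s^3

Final answer: 16/s^3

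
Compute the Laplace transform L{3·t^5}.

L{t^n} = n!/s^(n+1), so L{t^5} = 120/s^6. Then L{3·t^5} = 3·120/s^6 = 360/s^6

Final answer: 360/s^6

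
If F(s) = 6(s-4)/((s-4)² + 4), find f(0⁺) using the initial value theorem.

f(0⁺) = lim_{s→∞} sF(s) = lim_{s→∞} 6s(s-4)/((s-4)² + 4) = 6

Final answer: 6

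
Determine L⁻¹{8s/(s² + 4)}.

This is the form c·s/(s² + a²) with a = 2, c = 8. L⁻¹ = 8·cos(2t)

Final answer: 8·cos(2t)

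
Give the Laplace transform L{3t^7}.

L{3t^7} = 3 · L{t^7} = 3 · 5040/s^8 = 15120/s^8

Final answer: 15120/s^8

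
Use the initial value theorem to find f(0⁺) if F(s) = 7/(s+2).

f(0⁺) = lim_{s→∞} s·7/(s+2) = lim_{s→∞} 7s/(s+2) = 7

Final answer: 7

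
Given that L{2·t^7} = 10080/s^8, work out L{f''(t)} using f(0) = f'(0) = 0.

L{f''(t)} = s²F(s) - sf(0) - f'(0) = s²·10080/s^8 - 0 - 0 = 10080/s^6

Final answer: 10080/s^6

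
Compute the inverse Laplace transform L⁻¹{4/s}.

L⁻¹{c/s} = c, so L⁻¹{4/s} = 4

Final answer: 4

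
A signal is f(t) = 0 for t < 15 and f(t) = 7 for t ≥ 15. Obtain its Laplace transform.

f(t) = 7·u(t-15). L{u(t-15)} = e^(-15s)/s, so L{f(t)} = 7·e^(-15s)/s

Final answer: 7·e^(-15s)/s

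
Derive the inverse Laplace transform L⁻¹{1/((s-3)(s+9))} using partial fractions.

Decompose: A/(s-3) + B/(s+9). A = 1/12, B = -1/12. f(t) = (e^(3t) - e^(-9t))/12

Final answer: (e^(3t) - e^(-9t))/12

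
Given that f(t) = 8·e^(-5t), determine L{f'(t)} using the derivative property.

f(0) = 8, F(s) = 8/(s+5). L{f'(t)} = s·F(s) - f(0) = 8s/(s+5) - 8 = (8s - 8(s+5))/(s+5) = -40/(s+5)

Final answer: -40/(s+5)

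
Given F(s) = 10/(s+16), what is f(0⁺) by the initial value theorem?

f(0⁺) = lim_{s→∞} s·10/(s+16) = lim_{s→∞} 10s/(s+16) = 10

Final answer: 10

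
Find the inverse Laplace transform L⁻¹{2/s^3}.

L⁻¹{n!/s^(n+1)} = t^n with n=2. So L⁻¹{2/s^3} = t^2

Final answer: t^2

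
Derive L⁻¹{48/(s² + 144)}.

This is the form c·a/(s² + a²) with a = 12, c = 4. L⁻¹ = 4·sin(12t)

Final answer: 4·sin(12t)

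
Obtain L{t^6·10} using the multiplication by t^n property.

L{10} = 10/s. d^1/ds^1[1/s] = -1/s². d^2/ds^2[1/s] = 2/s^3. d^3/ds^3[1/s] = -6/s^4. d^4/ds^4[1/s] = 24/s^5. d^5/ds^5[1/s] = -120/s^6. d^6/ds^6[1/s] = 720/s^7. So L{t^6} = (-1)^{6}·720/s^7 = 720/s^7. Then L{t^6·10} = 10·720/s^7 = 7200/s^7

Final answer: 7200/s^7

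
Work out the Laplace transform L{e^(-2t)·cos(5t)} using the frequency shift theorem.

Frequency shift: L{e^(at)f(t)} = F(s-a). L{e^(-2t)·cos(5t)} = (s+2)/((s+2)² + 25)

Final answer: (s+2)/((s+2)² + 25)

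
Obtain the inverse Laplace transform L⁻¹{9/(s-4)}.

L⁻¹{1/(s-a)} = e^(at), so L⁻¹{1/(s-4)} = e^(4t), and L⁻¹{9/(s-4)} = 9·e^(4t)

Final answer: 9·e^(4t)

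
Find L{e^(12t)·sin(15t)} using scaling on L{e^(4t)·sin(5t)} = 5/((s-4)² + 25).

Scaling with a=3: L{e^(12t)·sin(15t)} = (1/3) · 5/((s/3-4)² + 25). Simplifying: 15/((s-12)² + 225)

Final answer: 15/((s-12)² + 225)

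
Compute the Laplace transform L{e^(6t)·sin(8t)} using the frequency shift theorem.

Frequency shift: L{e^(at)f(t)} = F(s-a). L{e^(6t)·sin(8t)} = 8/((s-6)² + 64)

Final answer: 8/((s-6)² + 64)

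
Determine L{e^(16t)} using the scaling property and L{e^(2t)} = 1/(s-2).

Using L{f(at)} = (1/a)F(s/a) with a=8 and f(t) = e^(2t): L{e^(16t)} = (1/8) · 1/((s/8)-2) = (1/8) · 8/(s-16) = 1/(s-16)

Final answer: 1/(s-16)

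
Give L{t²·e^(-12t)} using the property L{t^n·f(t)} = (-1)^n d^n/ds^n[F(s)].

L{e^(-12t)} = 1/(s+12). d/ds[1/(s+12)] = -1/(s+12)². d²/ds²[1/(s+12)] = 2/(s+12)³. So L{t²·e^(-12t)} = (-1)² · 2/(s+12)³ = 2/(s+12)³

Final answer: 2/(s+12)³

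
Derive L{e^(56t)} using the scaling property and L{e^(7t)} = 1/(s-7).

Using L{f(at)} = (1/a)F(s/a) with a=8 and f(t) = e^(7t): L{e^(56t)} = (1/8) · 1/((s/8)-7) = (1/8) · 8/(s-56) = 1/(s-56)

Final answer: 1/(s-56)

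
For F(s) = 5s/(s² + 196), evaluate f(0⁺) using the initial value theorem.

f(0⁺) = lim_{s→∞} s·5s/(s² + 196) = lim_{s→∞} 5s²/(s² + 196) = 5

Final answer: 5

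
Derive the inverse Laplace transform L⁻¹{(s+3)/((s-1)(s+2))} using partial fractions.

Using partial fractions, f(t) = (4e^t - e^(-2t))/3

Final answer: (4e^t - e^(-2t))/3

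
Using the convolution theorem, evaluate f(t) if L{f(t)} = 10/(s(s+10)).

10/(s(s+10)) = (10/s)·(1/(s+10)) = L{10}·L{e^(-10t)}. By convolution, f(t) = 10*e^(-10t) = ∫₀ᵗ 10·e^(-10τ) dτ = 10·(1 - e^(-10t))/10

Final answer: 10·(1 - e^(-10t))/10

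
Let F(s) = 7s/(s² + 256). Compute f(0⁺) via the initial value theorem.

f(0⁺) = lim_{s→∞} s·7s/(s² + 256) = lim_{s→∞} 7s²/(s² + 256) = 7

Final answer: 7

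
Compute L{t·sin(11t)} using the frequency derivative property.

L{sin(11t)} = 11/(s² + 121). By L{t·f(t)} = -F'(s): -d/ds[11/(s² + 121)] = -(11)·(-2s)/(s² + 121)² = 22s/(s² + 121)²

Final answer: 22s/(s² + 121)²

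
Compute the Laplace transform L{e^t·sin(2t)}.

L{e^(at)·sin(ωt)} = ω/((s-a)² + ω²), so L{e^t·sin(2t)} = 2/((s-1)² + 4)

Final answer: 2/((s-1)² + 4)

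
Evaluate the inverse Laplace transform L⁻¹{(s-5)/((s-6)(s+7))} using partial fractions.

Using partial fractions, f(t) = (e^(6t) + 12e^(-7t))/13

Final answer: (e^(6t) + 12e^(-7t))/13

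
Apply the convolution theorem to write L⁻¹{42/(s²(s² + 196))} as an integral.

42/(s²(s² + 196)) = (1/s²)·(42/(s² + 196)) = L{t}·L{3·sin(14t)}. So f(t) = t*(3·sin(14t)) = ∫₀ᵗ 3τ·sin(14(t-τ)) dτ

Final answer: ∫₀ᵗ 3τ·sin(14(t-τ)) dτ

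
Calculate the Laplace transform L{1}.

L{1} = 1 · L{1} = 1/s

Final answer: 1/s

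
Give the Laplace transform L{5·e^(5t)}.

L{e^(at)} = 1/(s-a), so L{e^(5t)} = 1/(s-5). Then L{5·e^(5t)} = 5/(s-5)

Final answer: 5/(s-5)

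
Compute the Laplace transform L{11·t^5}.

L{t^n} = n!/s^(n+1), so L{t^5} = 120/s^6. Then L{11·t^5} = 11·120/s^6 = 1320/s^6

Final answer: 1320/s^6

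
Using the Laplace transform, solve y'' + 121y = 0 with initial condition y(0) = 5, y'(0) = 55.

L{y''} + 121L{y} = 0. s²Y - 5s - 55 + 121Y = 0. Y(s² + 121) = 5s + 55. Y = (5s + 55)/(s² + 121). Inverting: y(t) = 5cos(11t) + 5sin(11t)

Final answer: y(t) = 5cos(11t) + 5sin(11t)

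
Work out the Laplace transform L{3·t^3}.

L{t^n} = n!/s^(n+1), so L{t^3} = 6/s^4. Then L{3·t^3} = 3·6/s^4 = 18/s^4

Final answer: 18/s^4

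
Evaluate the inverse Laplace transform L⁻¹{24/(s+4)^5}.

L⁻¹{n!/(s-a)^(n+1)} = t^n·e^(at), so L⁻¹{24/(s+4)^5} = t^4·e^(-4t)

Final answer: t^4·e^(-4t)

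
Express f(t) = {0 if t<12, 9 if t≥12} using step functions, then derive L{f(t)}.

f(t) = 9·u(t-12). L{u(t-12)} = e^(-12s)/s, so L{f(t)} = 9·e^(-12s)/s

Final answer: 9·e^(-12s)/s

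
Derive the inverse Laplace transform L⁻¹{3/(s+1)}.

L⁻¹{1/(s-a)} = e^(at), so L⁻¹{1/(s+1)} = e^(-t), and L⁻¹{3/(s+1)} = 3·e^(-t)

Final answer: 3·e^(-t)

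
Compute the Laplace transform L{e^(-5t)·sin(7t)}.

L{e^(at)·sin(ωt)} = ω/((s-a)² + ω²), so L{e^(-5t)·sin(7t)} = 7/((s+5)² + 49)

Final answer: 7/((s+5)² + 49)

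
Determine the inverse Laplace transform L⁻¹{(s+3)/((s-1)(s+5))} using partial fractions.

Using partial fractions, f(t) = (4e^t + 2e^(-5t))/6

Final answer: (4e^t + 2e^(-5t))/6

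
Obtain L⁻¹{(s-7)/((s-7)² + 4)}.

Using frequency shift: L⁻¹{(s-a)/((s-a)² + b²)} = e^(at)cos(bt). Here a=7, b=2

Final answer: e^(7t)·cos(2t)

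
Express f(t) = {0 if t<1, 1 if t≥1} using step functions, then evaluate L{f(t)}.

f(t) = u(t-1). L{u(t-1)} = e^(-s)/s, so L{f(t)} = e^(-s)/s

Final answer: e^(-s)/s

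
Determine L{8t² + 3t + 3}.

L{8t² + 3t + 3} = 8·2/s³ + 3/s² + 3/s = 16/s³ + 3/s² + 3/s

Final answer: 16/s³ + 3/s² + 3/s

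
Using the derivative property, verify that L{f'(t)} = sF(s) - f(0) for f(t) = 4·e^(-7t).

f'(t) = -28e^(-7t). Direct: L{f'(t)} = -28/(s+7). Property: s·4/(s+7) - 4 = (4s - 4(s+7))/(s+7) = -28/(s+7). ✓

Final answer: -28/(s+7)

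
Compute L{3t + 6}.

L{3t + 6} = 3·L{t} + 6·L{1} = 3/s² + 6/s

Final answer: 3/s² + 6/s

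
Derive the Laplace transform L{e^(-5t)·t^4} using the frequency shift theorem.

L{e^(at)·t^n} = n!/(s-a)^(n+1), so L{e^(-5t)·t^4} = 24/(s+5)^5

Final answer: 24/(s+5)^5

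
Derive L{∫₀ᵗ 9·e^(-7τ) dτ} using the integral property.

L{∫₀ᵗ f(τ)dτ} = F(s)/s with F(s) = 9/(s+7), so L{∫₀ᵗ 9·e^(-7τ) dτ} = 9/(s(s+7))

Final answer: 9/(s(s+7))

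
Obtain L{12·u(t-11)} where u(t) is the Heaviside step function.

L{u(t-a)} = e^(-as)/s. Here a=11, so L{u(t-11)} = e^(-11s)/s, and L{12·u(t-11)} = 12·e^(-11s)/s

Final answer: 12·e^(-11s)/s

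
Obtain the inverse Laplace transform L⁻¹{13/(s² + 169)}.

L⁻¹{13/(s² + 169)} = sin(13t)

Final answer: sin(13t)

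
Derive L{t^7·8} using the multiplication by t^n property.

L{8} = 8/s. d^1/ds^1[1/s] = -1/s². d^2/ds^2[1/s] = 2/s^3. d^3/ds^3[1/s] = -6/s^4. d^4/ds^4[1/s] = 24/s^5. d^5/ds^5[1/s] = -120/s^6. d^6/ds^6[1/s] = 720/s^7. d^7/ds^7[1/s] = -5040/s^8. So L{t^7} = (-1)^{7}·-5040/s^8 = 5040/s^8. Then L{t^7·8} = 8·5040/s^8 = 40320/s^8

Final answer: 40320/s^8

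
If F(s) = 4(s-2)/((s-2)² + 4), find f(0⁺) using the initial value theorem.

f(0⁺) = lim_{s→∞} sF(s) = lim_{s→∞} 4s(s-2)/((s-2)² + 4) = 4

Final answer: 4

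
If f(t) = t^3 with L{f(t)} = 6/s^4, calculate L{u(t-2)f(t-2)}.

Time shift theorem: L{u(t-a)f(t-a)} = e^(-as)F(s). Here a=2, F(s) = 6/s^4, so L{u(t-2)f(t-2)} = e^(-2s)·6/s^4

Final answer: e^(-2s)·6/s^4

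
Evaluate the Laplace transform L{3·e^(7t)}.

L{e^(at)} = 1/(s-a), so L{e^(7t)} = 1/(s-7). Then L{3·e^(7t)} = 3/(s-7)

Final answer: 3/(s-7)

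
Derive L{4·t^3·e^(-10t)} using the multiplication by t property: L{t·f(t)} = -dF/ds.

Using L{t^n·e^(at)} = n!/(s-a)^(n+1), L{t^3·e^(-10t)} = 6/(s+10)^4, so L{4·t^3·e^(-10t)} = 4·6/(s+10)^4 = 24/(s+10)^4

Final answer: 24/(s+10)^4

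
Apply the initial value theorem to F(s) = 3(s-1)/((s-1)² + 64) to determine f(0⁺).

f(0⁺) = lim_{s→∞} sF(s) = lim_{s→∞} 3s(s-1)/((s-1)² + 64) = 3

Final answer: 3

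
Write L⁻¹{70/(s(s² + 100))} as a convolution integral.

70/(s(s² + 100)) = (1/s)·(70/(s² + 100)) = L{1}·L{7·sin(10t)}. So f(t) = 1*(7·sin(10t)) = ∫₀ᵗ 7·sin(10τ) dτ

Final answer: ∫₀ᵗ 7·sin(10τ) dτ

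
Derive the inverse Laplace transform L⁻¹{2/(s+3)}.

L⁻¹{1/(s-a)} = e^(at), so L⁻¹{1/(s+3)} = e^(-3t), and L⁻¹{2/(s+3)} = 2·e^(-3t)

Final answer: 2·e^(-3t)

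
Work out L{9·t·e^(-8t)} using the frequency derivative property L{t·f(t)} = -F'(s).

L{e^(-8t)} = 1/(s+8). By frequency derivative: L{t·e^(-8t)} = -d/ds[1/(s+8)] = -(-1)/(s+8)² = 1/(s+8)². Then L{9·t·e^(-8t)} = 9·1/(s+8)² = 9/(s+8)²

Final answer: 9/(s+8)²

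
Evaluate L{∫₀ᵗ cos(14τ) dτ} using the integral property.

L{∫₀ᵗ f(τ)dτ} = F(s)/s with F(s) = s/(s² + 196), so the result is (s/(s² + 196))/s = 1/(s² + 196)

Final answer: 1/(s² + 196)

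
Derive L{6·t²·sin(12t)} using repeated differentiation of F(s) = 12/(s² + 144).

F(s) = 12/(s² + 144). F'(s) = -24s/(s² + 144)². F''(s) = -24(144 - 3s²)/(s² + 144)³ = (72s² - 3456)/(s² + 144)³. So L{t²·sin(12t)} = (-1)² F''(s) = (72s² - 3456)/(s² + 144)³. Then L{6·t²·sin(12t)} = 6·(72s² - 3456)/(s² + 144)³ = (432s² - 20736)/(s² + 144)³

Final answer: (432s² - 20736)/(s² + 144)³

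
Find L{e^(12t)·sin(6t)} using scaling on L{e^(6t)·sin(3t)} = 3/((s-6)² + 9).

Scaling with a=2: L{e^(12t)·sin(6t)} = (1/2) · 3/((s/2-6)² + 9). Simplifying: 6/((s-12)² + 36)

Final answer: 6/((s-12)² + 36)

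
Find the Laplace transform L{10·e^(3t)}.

L{e^(at)} = 1/(s-a), so L{e^(3t)} = 1/(s-3). Then L{10·e^(3t)} = 10/(s-3)

Final answer: 10/(s-3)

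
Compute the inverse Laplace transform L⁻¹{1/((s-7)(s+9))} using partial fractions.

Decompose: A/(s-7) + B/(s+9). A = 1/16, B = -1/16. f(t) = (e^(7t) - e^(-9t))/16

Final answer: (e^(7t) - e^(-9t))/16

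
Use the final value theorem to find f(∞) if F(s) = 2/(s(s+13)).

f(∞) = lim_{s→0} s·2/(s(s+13)) = lim_{s→0} 2/(s+13) = 2/13 = 2/13

Final answer: 2/13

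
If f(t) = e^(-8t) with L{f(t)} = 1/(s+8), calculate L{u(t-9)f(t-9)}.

Time shift theorem: L{u(t-a)f(t-a)} = e^(-as)F(s). Here a=9, F(s) = 1/(s+8), so L{u(t-9)f(t-9)} = e^(-9s)·1/(s+8)

Final answer: e^(-9s)·1/(s+8)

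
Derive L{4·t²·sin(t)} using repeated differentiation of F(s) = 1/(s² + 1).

F(s) = 1/(s² + 1). F'(s) = -2s/(s² + 1)². F''(s) = -2(1 - 3s²)/(s² + 1)³ = (6s² - 2)/(s² + 1)³. So L{t²·sin(t)} = (-1)² F''(s) = (6s² - 2)/(s² + 1)³. Then L{4·t²·sin(t)} = 4·(6s² - 2)/(s² + 1)³ = (24s² - 8)/(s² + 1)³

Final answer: (24s² - 8)/(s² + 1)³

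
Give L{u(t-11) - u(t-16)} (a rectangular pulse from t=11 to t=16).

L{u(t-a)} = e^(-as)/s. L{u(t-11) - u(t-16)} = (e^(-11s) - e^(-16s))/s

Final answer: (e^(-11s) - e^(-16s))/s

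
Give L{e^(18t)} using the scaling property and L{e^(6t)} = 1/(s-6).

Using L{f(at)} = (1/a)F(s/a) with a=3 and f(t) = e^(6t): L{e^(18t)} = (1/3) · 1/((s/3)-6) = (1/3) · 3/(s-18) = 1/(s-18)

Final answer: 1/(s-18)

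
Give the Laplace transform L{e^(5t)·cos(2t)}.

L{e^(at)·cos(ωt)} = (s-a)/((s-a)² + ω²), so L{e^(5t)·cos(2t)} = (s-5)/((s-5)² + 4)

Final answer: (s-5)/((s-5)² + 4)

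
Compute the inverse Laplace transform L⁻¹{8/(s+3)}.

L⁻¹{1/(s-a)} = e^(at), so L⁻¹{1/(s+3)} = e^(-3t), and L⁻¹{8/(s+3)} = 8·e^(-3t)

Final answer: 8·e^(-3t)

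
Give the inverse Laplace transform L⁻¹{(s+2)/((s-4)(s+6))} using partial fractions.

Using partial fractions, f(t) = (6e^(4t) + 4e^(-6t))/10

Final answer: (6e^(4t) + 4e^(-6t))/10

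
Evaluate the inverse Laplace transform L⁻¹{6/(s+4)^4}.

L⁻¹{n!/(s-a)^(n+1)} = t^n·e^(at), so L⁻¹{6/(s+4)^4} = t^3·e^(-4t)

Final answer: t^3·e^(-4t)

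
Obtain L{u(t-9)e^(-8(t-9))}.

u(t-a)f(t-a) with f(t)=e^(-8t). L{e^(-8t)} = 1/(s+8). By time shift: e^(-9s)/(s+8)

Final answer: e^(-9s)/(s+8)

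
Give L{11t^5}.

L{t^n} = n!/s^(n+1). So L{11t^5} = 11·5!/s^6 = 1320/s^6

Final answer: 1320/s^6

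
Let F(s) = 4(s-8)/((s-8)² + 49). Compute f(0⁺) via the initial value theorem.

f(0⁺) = lim_{s→∞} sF(s) = lim_{s→∞} 4s(s-8)/((s-8)² + 49) = 4

Final answer: 4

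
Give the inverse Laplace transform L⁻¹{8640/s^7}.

L⁻¹{n!/s^(n+1)} = t^n with n=6. So L⁻¹{720/s^7} = t^6, and L⁻¹{8640/s^7} = (8640/720)·t^6 = 12·t^6

Final answer: 12·t^6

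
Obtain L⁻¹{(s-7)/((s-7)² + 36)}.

Using frequency shift: L⁻¹{(s-a)/((s-a)² + b²)} = e^(at)cos(bt). Here a=7, b=6

Final answer: e^(7t)·cos(6t)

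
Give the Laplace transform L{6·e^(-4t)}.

L{e^(at)} = 1/(s-a), so L{e^(-4t)} = 1/(s+4). Then L{6·e^(-4t)} = 6/(s+4)

Final answer: 6/(s+4)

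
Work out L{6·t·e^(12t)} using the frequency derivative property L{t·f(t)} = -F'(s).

L{e^(12t)} = 1/(s-12). By frequency derivative: L{t·e^(12t)} = -d/ds[1/(s-12)] = -(-1)/(s-12)² = 1/(s-12)². Then L{6·t·e^(12t)} = 6·1/(s-12)² = 6/(s-12)²

Final answer: 6/(s-12)²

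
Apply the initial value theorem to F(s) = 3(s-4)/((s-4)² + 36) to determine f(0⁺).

f(0⁺) = lim_{s→∞} sF(s) = lim_{s→∞} 3s(s-4)/((s-4)² + 36) = 3

Final answer: 3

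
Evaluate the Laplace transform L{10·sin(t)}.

L{sin(ωt)} = ω/(s² + ω²), so L{sin(t)} = 1/(s² + 1). Then L{10·sin(t)} = 10·1/(s² + 1) = 10/(s² + 1)

Final answer: 10/(s² + 1)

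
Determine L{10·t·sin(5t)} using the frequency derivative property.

L{sin(5t)} = 5/(s² + 25). By L{t·f(t)} = -F'(s): -d/ds[5/(s² + 25)] = -(5)·(-2s)/(s² + 25)² = 10s/(s² + 25)². Then L{10·t·sin(5t)} = 10·10s/(s² + 25)² = 100s/(s² + 25)²

Final answer: 100s/(s² + 25)²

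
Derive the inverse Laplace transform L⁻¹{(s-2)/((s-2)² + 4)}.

Using frequency shift, L⁻¹{(s-2)/((s-2)² + 4)} = e^(2t)·cos(2t)

Final answer: e^(2t)·cos(2t)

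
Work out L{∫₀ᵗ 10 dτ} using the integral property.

L{∫₀ᵗ f(τ)dτ} = F(s)/s with f(t) = 10. F(s) = 10/s, so L{∫₀ᵗ 10 dτ} = (10/s)/s = 10/s². (Check: ∫₀ᵗ 10 dτ = 10t.)

Final answer: 10/s²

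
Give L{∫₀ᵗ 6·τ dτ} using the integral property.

L{∫₀ᵗ f(τ)dτ} = F(s)/s with f(t) = 6t. F(s) = 6/s^2, so L{∫₀ᵗ 6·τ dτ} = (6/s^2)/s = 6/s^3. (Check: ∫₀ᵗ 6·τ dτ = 6t^2/2.)

Final answer: 6/s^3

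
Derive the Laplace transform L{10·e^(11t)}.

L{e^(at)} = 1/(s-a), so L{e^(11t)} = 1/(s-11). Then L{10·e^(11t)} = 10/(s-11)

Final answer: 10/(s-11)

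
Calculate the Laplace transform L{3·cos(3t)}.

L{cos(ωt)} = s/(s² + ω²), so L{cos(3t)} = s/(s² + 9). Then L{3·cos(3t)} = 3·s/(s² + 9) = 3s/(s² + 9)

Final answer: 3s/(s² + 9)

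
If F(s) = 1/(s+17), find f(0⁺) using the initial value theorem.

f(0⁺) = lim_{s→∞} s·1/(s+17) = lim_{s→∞} s/(s+17) = 1

Final answer: 1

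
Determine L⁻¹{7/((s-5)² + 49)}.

Form: b/((s-a)² + b²) → e^(at)sin(bt). With a=5, b=7

Final answer: e^(5t)·sin(7t)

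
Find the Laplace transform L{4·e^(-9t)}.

L{e^(at)} = 1/(s-a), so L{e^(-9t)} = 1/(s+9). Then L{4·e^(-9t)} = 4/(s+9)

Final answer: 4/(s+9)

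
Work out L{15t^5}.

L{t^n} = n!/s^(n+1). So L{15t^5} = 15·5!/s^6 = 1800/s^6

Final answer: 1800/s^6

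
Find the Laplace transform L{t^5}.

L{t^n} = n!/s^(n+1), so L{t^5} = 120/s^6

Final answer: 120/s^6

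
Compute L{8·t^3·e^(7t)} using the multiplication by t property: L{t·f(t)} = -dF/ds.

Using L{t^n·e^(at)} = n!/(s-a)^(n+1), L{t^3·e^(7t)} = 6/(s-7)^4, so L{8·t^3·e^(7t)} = 8·6/(s-7)^4 = 48/(s-7)^4

Final answer: 48/(s-7)^4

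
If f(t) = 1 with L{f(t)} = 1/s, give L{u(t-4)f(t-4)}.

Time shift theorem: L{u(t-a)f(t-a)} = e^(-as)F(s). Here a=4, F(s) = 1/s, so L{u(t-4)f(t-4)} = e^(-4s)·1/s

Final answer: e^(-4s)·1/s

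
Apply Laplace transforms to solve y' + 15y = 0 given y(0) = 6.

L{y'} + 15L{y} = 0. sY - 6 + 15Y = 0. Y(s+15) = 6. Y = 6/(s+15)

Final answer: y(t) = 6e^(-15t)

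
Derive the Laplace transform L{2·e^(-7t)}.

L{e^(at)} = 1/(s-a), so L{e^(-7t)} = 1/(s+7). Then L{2·e^(-7t)} = 2/(s+7)

Final answer: 2/(s+7)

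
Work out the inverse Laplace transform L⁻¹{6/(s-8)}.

L⁻¹{1/(s-a)} = e^(at), so L⁻¹{1/(s-8)} = e^(8t), and L⁻¹{6/(s-8)} = 6·e^(8t)

Final answer: 6·e^(8t)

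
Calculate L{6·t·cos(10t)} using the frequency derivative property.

L{cos(10t)} = s/(s² + 100). Derivative: d/ds[s/(s² + 100)] = [(s² + 100) - s·2s]/(s² + 100)² = (100 - s²)/(s² + 100)². So L{t·cos(10t)} = -F'(s) = (s² - 100)/(s² + 100)². Then L{6·t·cos(10t)} = 6·(s² - 100)/(s² + 100)²

Final answer: 6·(s² - 100)/(s² + 100)²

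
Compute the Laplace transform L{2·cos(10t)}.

L{cos(ωt)} = s/(s² + ω²), so L{cos(10t)} = s/(s² + 100). Then L{2·cos(10t)} = 2·s/(s² + 100) = 2s/(s² + 100)

Final answer: 2s/(s² + 100)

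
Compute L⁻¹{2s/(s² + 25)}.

This is the form c·s/(s² + a²) with a = 5, c = 2. L⁻¹ = 2·cos(5t)

Final answer: 2·cos(5t)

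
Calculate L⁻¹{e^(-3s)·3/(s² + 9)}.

L⁻¹{3/(s² + 9)} = sin(3t). By the time shift theorem, L⁻¹{e^(-as)F(s)} = u(t-a)f(t-a) with a=3, so L⁻¹{e^(-3s)·3/(s² + 9)} = u(t-3)·sin(3(t-3))

Final answer: u(t-3)·sin(3(t-3))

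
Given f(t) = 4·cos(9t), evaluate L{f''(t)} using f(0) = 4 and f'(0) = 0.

F(s) = 4s/(s² + 81). L{f''(t)} = s²F(s) - sf(0) - f'(0) = 4s³/(s² + 81) - 4s = (4s³ - 4s(s² + 81))/(s² + 81) = -324s/(s² + 81)

Final answer: -324s/(s² + 81)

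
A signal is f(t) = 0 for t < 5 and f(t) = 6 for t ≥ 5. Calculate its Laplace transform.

f(t) = 6·u(t-5). L{u(t-5)} = e^(-5s)/s, so L{f(t)} = 6·e^(-5s)/s

Final answer: 6·e^(-5s)/s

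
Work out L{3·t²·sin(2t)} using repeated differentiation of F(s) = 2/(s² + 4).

F(s) = 2/(s² + 4). F'(s) = -4s/(s² + 4)². F''(s) = -4(4 - 3s²)/(s² + 4)³ = (12s² - 16)/(s² + 4)³. So L{t²·sin(2t)} = (-1)² F''(s) = (12s² - 16)/(s² + 4)³. Then L{3·t²·sin(2t)} = 3·(12s² - 16)/(s² + 4)³ = (36s² - 48)/(s² + 4)³

Final answer: (36s² - 48)/(s² + 4)³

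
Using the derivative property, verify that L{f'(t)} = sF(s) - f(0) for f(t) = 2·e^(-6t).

f'(t) = -12e^(-6t). Direct: L{f'(t)} = -12/(s+6). Property: s·2/(s+6) - 2 = (2s - 2(s+6))/(s+6) = -12/(s+6). ✓

Final answer: -12/(s+6)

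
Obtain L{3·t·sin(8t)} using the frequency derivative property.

L{sin(8t)} = 8/(s² + 64). By L{t·f(t)} = -F'(s): -d/ds[8/(s² + 64)] = -(8)·(-2s)/(s² + 64)² = 16s/(s² + 64)². Then L{3·t·sin(8t)} = 3·16s/(s² + 64)² = 48s/(s² + 64)²

Final answer: 48s/(s² + 64)²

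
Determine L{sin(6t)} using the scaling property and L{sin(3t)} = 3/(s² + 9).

Using L{f(at)} = (1/a)F(s/a) with a=2: L{sin(6t)} = (1/2) · 3/((s/2)² + 9) = (1/2) · 3·4/(s² + 36) = 6/(s² + 36)

Final answer: 6/(s² + 36)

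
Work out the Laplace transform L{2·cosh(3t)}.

L{cosh(ωt)} = s/(s² - ω²), so L{cosh(3t)} = s/(s² - 9). Then L{2·cosh(3t)} = 2·s/(s² - 9) = 2s/(s² - 9)

Final answer: 2s/(s² - 9)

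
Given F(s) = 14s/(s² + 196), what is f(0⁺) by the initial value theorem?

f(0⁺) = lim_{s→∞} s·14s/(s² + 196) = lim_{s→∞} 14s²/(s² + 196) = 14

Final answer: 14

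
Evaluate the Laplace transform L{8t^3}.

L{8t^3} = 8 · L{t^3} = 8 · 6/s^4 = 48/s^4

Final answer: 48/s^4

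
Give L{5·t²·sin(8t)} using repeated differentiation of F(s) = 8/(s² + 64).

F(s) = 8/(s² + 64). F'(s) = -16s/(s² + 64)². F''(s) = -16(64 - 3s²)/(s² + 64)³ = (48s² - 1024)/(s² + 64)³. So L{t²·sin(8t)} = (-1)² F''(s) = (48s² - 1024)/(s² + 64)³. Then L{5·t²·sin(8t)} = 5·(48s² - 1024)/(s² + 64)³ = (240s² - 5120)/(s² + 64)³

Final answer: (240s² - 5120)/(s² + 64)³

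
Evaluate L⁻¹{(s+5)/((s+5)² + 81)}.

Using frequency shift: L⁻¹{(s-a)/((s-a)² + b²)} = e^(at)cos(bt). Here a=-5, b=9

Final answer: e^(-5t)·cos(9t)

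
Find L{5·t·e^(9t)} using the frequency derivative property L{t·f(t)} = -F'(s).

L{e^(9t)} = 1/(s-9). By frequency derivative: L{t·e^(9t)} = -d/ds[1/(s-9)] = -(-1)/(s-9)² = 1/(s-9)². Then L{5·t·e^(9t)} = 5·1/(s-9)² = 5/(s-9)²

Final answer: 5/(s-9)²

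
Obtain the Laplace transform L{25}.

L{25} = 25 · L{1} = 25/s

Final answer: 25/s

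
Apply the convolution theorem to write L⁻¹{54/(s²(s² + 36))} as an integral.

54/(s²(s² + 36)) = (1/s²)·(54/(s² + 36)) = L{t}·L{9·sin(6t)}. So f(t) = t*(9·sin(6t)) = ∫₀ᵗ 9τ·sin(6(t-τ)) dτ

Final answer: ∫₀ᵗ 9τ·sin(6(t-τ)) dτ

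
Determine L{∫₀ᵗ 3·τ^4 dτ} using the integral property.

L{∫₀ᵗ f(τ)dτ} = F(s)/s with f(t) = 3t^4. F(s) = 72/s^5, so L{∫₀ᵗ 3·τ^4 dτ} = (72/s^5)/s = 72/s^6. (Check: ∫₀ᵗ 3·τ^4 dτ = 3t^5/5.)

Final answer: 72/s^6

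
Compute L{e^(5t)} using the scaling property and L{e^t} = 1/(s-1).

Using L{f(at)} = (1/a)F(s/a) with a=5 and f(t) = e^t: L{e^(5t)} = (1/5) · 1/((s/5)-1) = (1/5) · 5/(s-5) = 1/(s-5)

Final answer: 1/(s-5)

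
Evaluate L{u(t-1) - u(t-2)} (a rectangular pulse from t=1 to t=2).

L{u(t-a)} = e^(-as)/s. L{u(t-1) - u(t-2)} = (e^(-s) - e^(-2s))/s

Final answer: (e^(-s) - e^(-2s))/s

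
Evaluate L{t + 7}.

L{t + 7} = L{t} + 7·L{1} = 1/s² + 7/s

Final answer: 1/s² + 7/s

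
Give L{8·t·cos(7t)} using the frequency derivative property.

L{cos(7t)} = s/(s² + 49). Derivative: d/ds[s/(s² + 49)] = [(s² + 49) - s·2s]/(s² + 49)² = (49 - s²)/(s² + 49)². So L{t·cos(7t)} = -F'(s) = (s² - 49)/(s² + 49)². Then L{8·t·cos(7t)} = 8·(s² - 49)/(s² + 49)²

Final answer: 8·(s² - 49)/(s² + 49)²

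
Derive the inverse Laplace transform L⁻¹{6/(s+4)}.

L⁻¹{1/(s-a)} = e^(at), so L⁻¹{1/(s+4)} = e^(-4t), and L⁻¹{6/(s+4)} = 6·e^(-4t)

Final answer: 6·e^(-4t)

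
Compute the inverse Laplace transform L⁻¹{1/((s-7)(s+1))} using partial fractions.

Decompose: A/(s-7) + B/(s+1). A = 1/8, B = -1/8. f(t) = (e^(7t) - e^(-t))/8

Final answer: (e^(7t) - e^(-t))/8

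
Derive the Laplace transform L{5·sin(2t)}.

L{sin(ωt)} = ω/(s² + ω²), so L{sin(2t)} = 2/(s² + 4). Then L{5·sin(2t)} = 5·2/(s² + 4) = 10/(s² + 4)

Final answer: 10/(s² + 4)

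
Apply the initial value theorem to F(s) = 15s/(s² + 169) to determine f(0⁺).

f(0⁺) = lim_{s→∞} s·15s/(s² + 169) = lim_{s→∞} 15s²/(s² + 169) = 15

Final answer: 15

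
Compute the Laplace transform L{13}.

L{13} = 13 · L{1} = 13/s

Final answer: 13/s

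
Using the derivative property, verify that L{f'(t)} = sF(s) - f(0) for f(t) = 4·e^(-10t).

f'(t) = -40e^(-10t). Direct: L{f'(t)} = -40/(s+10). Property: s·4/(s+10) - 4 = (4s - 4(s+10))/(s+10) = -40/(s+10). ✓

Final answer: -40/(s+10)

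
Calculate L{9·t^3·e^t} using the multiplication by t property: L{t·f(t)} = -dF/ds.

Using L{t^n·e^(at)} = n!/(s-a)^(n+1), L{t^3·e^t} = 6/(s-1)^4, so L{9·t^3·e^t} = 9·6/(s-1)^4 = 54/(s-1)^4

Final answer: 54/(s-1)^4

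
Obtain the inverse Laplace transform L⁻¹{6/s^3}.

L⁻¹{n!/s^(n+1)} = t^n with n=2. So L⁻¹{2/s^3} = t^2, and L⁻¹{6/s^3} = (6/2)·t^2 = 3·t^2

Final answer: 3·t^2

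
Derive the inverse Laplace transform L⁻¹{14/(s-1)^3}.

L⁻¹{n!/(s-a)^(n+1)} = t^n·e^(at) with n=2, a=1. So L⁻¹{2/(s-1)^3} = t^2·e^t, and L⁻¹{14/(s-1)^3} = (14/2)·t^2·e^t = 7·t^2·e^t

Final answer: 7·t^2·e^t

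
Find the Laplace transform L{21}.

L{21} = 21 · L{1} = 21/s

Final answer: 21/s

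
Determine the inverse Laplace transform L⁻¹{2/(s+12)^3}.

L⁻¹{n!/(s-a)^(n+1)} = t^n·e^(at) with n=2, a=-12. So L⁻¹{2/(s+12)^3} = t^2·e^(-12t)

Final answer: t^2·e^(-12t)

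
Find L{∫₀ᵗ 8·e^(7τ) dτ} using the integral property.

L{∫₀ᵗ f(τ)dτ} = F(s)/s with F(s) = 8/(s-7), so L{∫₀ᵗ 8·e^(7τ) dτ} = 8/(s(s-7))

Final answer: 8/(s(s-7))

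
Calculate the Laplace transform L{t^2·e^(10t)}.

L{t^n·e^(at)} = n!/(s-a)^(n+1), so L{t^2·e^(10t)} = 2/(s-10)^3

Final answer: 2/(s-10)^3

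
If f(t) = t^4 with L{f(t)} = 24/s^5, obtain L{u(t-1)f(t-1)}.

Time shift theorem: L{u(t-a)f(t-a)} = e^(-as)F(s). Here a=1, F(s) = 24/s^5, so L{u(t-1)f(t-1)} = e^(-s)·24/s^5

Final answer: e^(-s)·24/s^5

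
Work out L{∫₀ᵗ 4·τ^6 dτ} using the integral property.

L{∫₀ᵗ f(τ)dτ} = F(s)/s with f(t) = 4t^6. F(s) = 2880/s^7, so L{∫₀ᵗ 4·τ^6 dτ} = (2880/s^7)/s = 2880/s^8. (Check: ∫₀ᵗ 4·τ^6 dτ = 4t^7/7.)

Final answer: 2880/s^8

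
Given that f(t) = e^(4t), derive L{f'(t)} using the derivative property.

f(0) = 1, F(s) = 1/(s-4). L{f'(t)} = s·F(s) - f(0) = s/(s-4) - 1 = (s - (s-4))/(s-4) = 4/(s-4)

Final answer: 4/(s-4)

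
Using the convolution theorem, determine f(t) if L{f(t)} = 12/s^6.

12/s^6 = (12/s)·(1/s^5) = L{12}·L{t^4/24}. By convolution, f(t) = 12*t^4/24 = ∫₀ᵗ 12·τ^4/24 dτ = 12·t^5/120

Final answer: 12·t^5/120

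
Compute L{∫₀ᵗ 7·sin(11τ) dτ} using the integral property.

L{∫₀ᵗ f(τ)dτ} = F(s)/s with F(s) = 77/(s² + 121), so the result is (77/(s² + 121))/s = 77/(s(s² + 121))

Final answer: 77/(s(s² + 121))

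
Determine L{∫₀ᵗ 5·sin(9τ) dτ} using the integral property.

L{∫₀ᵗ f(τ)dτ} = F(s)/s with F(s) = 45/(s² + 81), so the result is (45/(s² + 81))/s = 45/(s(s² + 81))

Final answer: 45/(s(s² + 81))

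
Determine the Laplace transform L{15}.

L{15} = 15 · L{1} = 15/s

Final answer: 15/s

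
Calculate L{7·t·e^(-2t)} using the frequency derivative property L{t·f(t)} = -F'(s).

L{e^(-2t)} = 1/(s+2). By frequency derivative: L{t·e^(-2t)} = -d/ds[1/(s+2)] = -(-1)/(s+2)² = 1/(s+2)². Then L{7·t·e^(-2t)} = 7·1/(s+2)² = 7/(s+2)²

Final answer: 7/(s+2)²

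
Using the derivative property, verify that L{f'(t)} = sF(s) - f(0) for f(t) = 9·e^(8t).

f'(t) = 72e^(8t). Direct: L{f'(t)} = 72/(s-8). Property: s·9/(s-8) - 9 = (9s - 9(s-8))/(s-8) = 72/(s-8). ✓

Final answer: 72/(s-8)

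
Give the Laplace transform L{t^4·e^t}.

L{t^n·e^(at)} = n!/(s-a)^(n+1), so L{t^4·e^t} = 24/(s-1)^5

Final answer: 24/(s-1)^5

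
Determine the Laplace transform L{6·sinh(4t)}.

L{sinh(ωt)} = ω/(s² - ω²), so L{sinh(4t)} = 4/(s² - 16). Then L{6·sinh(4t)} = 6·4/(s² - 16) = 24/(s² - 16)

Final answer: 24/(s² - 16)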